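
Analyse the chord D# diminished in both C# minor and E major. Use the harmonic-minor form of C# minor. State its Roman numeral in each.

ii° in C# minor; vii° in E major

The scale of C# minor (harmonic minor) is C# D# E F# G# A B#; D# is degree 2, and the triad built there (D#-F#-A) is diminished, so it is ii°.
The scale of E major is E F# G# A B C# D#; D# is degree 7, and the triad built there (D#-F#-A) is diminished, so it is vii°.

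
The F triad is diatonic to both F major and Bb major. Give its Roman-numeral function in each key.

I in F major; V in Bb major

The scale of F major is F G A Bb C D E; F is degree 1, and the triad built there (F-A-C) is major, so it is I.
The scale of Bb major is Bb C D Eb F G A; F is degree 5, and the triad built there (F-A-C) is major, so it is V.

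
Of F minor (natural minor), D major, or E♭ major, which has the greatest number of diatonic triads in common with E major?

D major

Triads of E major: E (I), F♯m (ii), G♯m (iii), A (IV), B (V), C♯m (vi), D♯dim (vii°).
F minor (natural minor) shares 0: none.
D major shares 2: F♯m, A.
E♭ major shares 0: none.
The most common triads (2) are shared with D major.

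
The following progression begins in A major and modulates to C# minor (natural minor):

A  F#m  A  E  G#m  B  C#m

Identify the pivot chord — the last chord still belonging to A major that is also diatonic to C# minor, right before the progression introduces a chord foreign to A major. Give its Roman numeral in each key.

Chords diatonic to A major: A, Bm, C#m, D, E, F#m, G#dim.
Reading the progression, the first chord not in that set is G#m, so the modulation leaves A major there.
The chord immediately before G#m is E, which is diatonic to both keys: V in A major and III in C# minor.

E — V in A major, III in C# minor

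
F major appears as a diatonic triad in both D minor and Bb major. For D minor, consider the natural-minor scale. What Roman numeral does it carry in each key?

III in D minor; V in Bb major

The scale of D minor (natural minor) is D E F G A Bb C; F is degree 3, and the triad built there (F-A-C) is major, so it is III.
The scale of Bb major is Bb C D Eb F G A; F is degree 5, and the triad built there (F-A-C) is major, so it is V.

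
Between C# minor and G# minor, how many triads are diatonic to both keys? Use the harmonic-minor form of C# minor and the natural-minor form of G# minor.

Diatonic triads of C# minor (harmonic minor): C#m (i), D#dim (ii°), Eaug (III+), F#m (iv), G# (V), A (VI), B#dim (vii°).
Diatonic triads of G# minor (natural minor): G#m (i), A#dim (ii°), B (III), C#m (iv), D#m (v), E (VI), F# (VII).
Matching root and quality in both lists: C#m.
That gives 1 common triad.

1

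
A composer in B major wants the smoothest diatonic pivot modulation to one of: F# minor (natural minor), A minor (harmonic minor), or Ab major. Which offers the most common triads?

Triads of B major: B major (I), C# minor (ii), D# minor (iii), E major (IV), F# major (V), G# minor (vi), A# diminished (vii°).
F# minor (natural minor) shares 2: C#m, E.
A minor (harmonic minor) shares 1: E.
Ab major shares 0: none.
The most common triads (2) are shared with F# minor.

F# minor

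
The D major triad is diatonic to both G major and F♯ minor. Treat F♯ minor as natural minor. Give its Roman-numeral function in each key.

V in G major; VI in F♯ minor

The scale of G major is G A B C D E F♯; D is degree 5, and the triad built there (D-F♯-A) is major, so it is V.
The scale of F♯ minor (natural minor) is F♯ G♯ A B C♯ D E; D is degree 6, and the triad built there (D-F♯-A) is major, so it is VI.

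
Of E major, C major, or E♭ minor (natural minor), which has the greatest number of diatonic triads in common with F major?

C major

Triads of F major: F (I), Gm (ii), Am (iii), B♭ (IV), C (V), Dm (vi), Edim (vii°).
E major shares 0: none.
C major shares 4: F, Am, C, Dm.
E♭ minor (natural minor) shares 0: none.
The most common triads (4) are shared with C major.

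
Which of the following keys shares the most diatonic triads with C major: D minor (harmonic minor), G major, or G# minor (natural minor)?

Triads of C major: C major (I), D minor (ii), E minor (iii), F major (IV), G major (V), A minor (vi), B diminished (vii°).
D minor (harmonic minor) shares 1: Dm.
G major shares 4: C, Em, G, Am.
G# minor (natural minor) shares 0: none.
The most common triads (4) are shared with G major.

G major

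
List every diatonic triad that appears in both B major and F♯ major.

B, D♯m, F♯, G♯m

Triads in B major: B (I), C♯m (ii), D♯m (iii), E (IV), F♯ (V), G♯m (vi), A♯dim (vii°).
Triads in F♯ major: F♯ (I), G♯m (ii), A♯m (iii), B (IV), C♯ (V), D♯m (vi), E♯dim (vii°).
Shared triads with their functions: B (I in B major, IV in F♯ major); D♯m (iii in B major, vi in F♯ major); F♯ (V in B major, I in F♯ major); G♯m (vi in B major, ii in F♯ major).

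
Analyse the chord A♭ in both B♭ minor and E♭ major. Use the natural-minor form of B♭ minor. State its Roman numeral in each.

VII in B♭ minor; IV in E♭ major

The scale of B♭ minor (natural minor) is B♭ C D♭ E♭ F G♭ A♭; A♭ is degree 7, and the triad built there (A♭-C-E♭) is major, so it is VII.
The scale of E♭ major is E♭ F G A♭ B♭ C D; A♭ is degree 4, and the triad built there (A♭-C-E♭) is major, so it is IV.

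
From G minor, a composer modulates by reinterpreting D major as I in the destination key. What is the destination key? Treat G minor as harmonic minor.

The numeral I denotes a major triad on scale degree 1. With D on degree 1, the tonic of the new key is D.
Degree 1 carries a major triad in major keys, so the destination is D major.
Check: the diatonic triads of D major are D (I), Em (ii), F♯m (iii), G (IV), A (V), Bm (vi), C♯dim (vii°) — D major is indeed I.

D major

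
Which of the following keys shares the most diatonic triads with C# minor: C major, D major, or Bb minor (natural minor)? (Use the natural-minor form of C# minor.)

Triads of C# minor (natural minor): C#m (i), D#dim (ii°), E (III), F#m (iv), G#m (v), A (VI), B (VII).
C major shares 0: none.
D major shares 2: F#m, A.
Bb minor (natural minor) shares 0: none.
The most common triads (2) are shared with D major.

D major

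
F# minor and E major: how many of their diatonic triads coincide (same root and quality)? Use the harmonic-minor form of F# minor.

1

Diatonic triads of F# minor (harmonic minor): F# minor (i), G# diminished (ii°), A augmented (III+), B minor (iv), C# major (V), D major (VI), E# diminished (vii°).
Diatonic triads of E major: E major (I), F# minor (ii), G# minor (iii), A major (IV), B major (V), C# minor (vi), D# diminished (vii°).
Matching root and quality in both lists: F# minor.
That gives 1 common triad.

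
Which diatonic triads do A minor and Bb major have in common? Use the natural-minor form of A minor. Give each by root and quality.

Triads in A minor (natural minor): Am (i), Bdim (ii°), C (III), Dm (iv), Em (v), F (VI), G (VII).
Triads in Bb major: Bb (I), Cm (ii), Dm (iii), Eb (IV), F (V), Gm (vi), Adim (vii°).
Shared triads with their functions: Dm (iv in A minor, iii in Bb major); F (VI in A minor, V in Bb major).

Dm, F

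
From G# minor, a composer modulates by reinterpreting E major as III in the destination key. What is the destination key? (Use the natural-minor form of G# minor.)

C# minor

The numeral III denotes a major triad on scale degree 3. With E on degree 3, the tonic of the new key is C#.
Degree 3 carries a major triad in natural-minor keys, so the destination is C# minor.
Check: the diatonic triads of C# minor (natural minor) are C#m (i), D#dim (ii°), E (III), F#m (iv), G#m (v), A (VI), B (VII) — E major is indeed III.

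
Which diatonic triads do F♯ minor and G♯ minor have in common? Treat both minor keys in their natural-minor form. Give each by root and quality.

C♯m, E

Triads in F♯ minor (natural minor): F♯m (i), G♯dim (ii°), A (III), Bm (iv), C♯m (v), D (VI), E (VII).
Triads in G♯ minor (natural minor): G♯m (i), A♯dim (ii°), B (III), C♯m (iv), D♯m (v), E (VI), F♯ (VII).
Shared triads with their functions: C♯m (v in F♯ minor, iv in G♯ minor); E (VII in F♯ minor, VI in G♯ minor).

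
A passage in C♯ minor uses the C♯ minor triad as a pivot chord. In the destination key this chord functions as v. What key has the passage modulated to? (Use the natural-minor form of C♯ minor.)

F♯ minor

The numeral v denotes a minor triad on scale degree 5. With C♯ on degree 5, the tonic of the new key is F♯.
Degree 5 carries a minor triad in natural-minor keys, so the destination is F♯ minor.
Check: the diatonic triads of F♯ minor (natural minor) are F♯m (i), G♯dim (ii°), A (III), Bm (iv), C♯m (v), D (VI), E (VII) — C♯ minor is indeed v.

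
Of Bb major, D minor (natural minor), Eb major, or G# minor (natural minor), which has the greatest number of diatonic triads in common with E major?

G# minor

Triads of E major: E (I), F#m (ii), G#m (iii), A (IV), B (V), C#m (vi), D#dim (vii°).
Bb major shares 0: none.
D minor (natural minor) shares 0: none.
Eb major shares 0: none.
G# minor (natural minor) shares 4: E, G#m, B, C#m.
The most common triads (4) are shared with G# minor.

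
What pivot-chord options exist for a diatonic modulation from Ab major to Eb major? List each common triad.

Triads in Ab major: Ab (I), Bbm (ii), Cm (iii), Db (IV), Eb (V), Fm (vi), Gdim (vii°).
Triads in Eb major: Eb (I), Fm (ii), Gm (iii), Ab (IV), Bb (V), Cm (vi), Ddim (vii°).
Shared triads with their functions: Ab (I in Ab major, IV in Eb major); Cm (iii in Ab major, vi in Eb major); Eb (V in Ab major, I in Eb major); Fm (vi in Ab major, ii in Eb major).

Ab, Cm, Eb, Fm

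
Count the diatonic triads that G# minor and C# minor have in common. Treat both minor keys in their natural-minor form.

4

Diatonic triads of G# minor (natural minor): G#m (i), A#dim (ii°), B (III), C#m (iv), D#m (v), E (VI), F# (VII).
Diatonic triads of C# minor (natural minor): C#m (i), D#dim (ii°), E (III), F#m (iv), G#m (v), A (VI), B (VII).
Matching root and quality in both lists: G#m, B, C#m, E.
That gives 4 common triads.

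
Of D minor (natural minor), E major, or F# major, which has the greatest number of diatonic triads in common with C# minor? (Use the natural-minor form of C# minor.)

E major

Triads of C# minor (natural minor): C#m (i), D#dim (ii°), E (III), F#m (iv), G#m (v), A (VI), B (VII).
D minor (natural minor) shares 0: none.
E major shares 7: C#m, D#dim, E, F#m, G#m, A, B.
F# major shares 2: G#m, B.
The most common triads (7) are shared with E major.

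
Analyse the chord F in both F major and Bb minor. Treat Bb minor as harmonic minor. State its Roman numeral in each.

The scale of F major is F G A Bb C D E; F is degree 1, and the triad built there (F-A-C) is major, so it is I.
The scale of Bb minor (harmonic minor) is Bb C Db Eb F Gb A; F is degree 5, and the triad built there (F-A-C) is major, so it is V.

I in F major; V in Bb minor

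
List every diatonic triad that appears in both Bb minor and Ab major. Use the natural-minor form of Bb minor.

Triads in Bb minor (natural minor): Bbm (i), Cdim (ii°), Db (III), Ebm (iv), Fm (v), Gb (VI), Ab (VII).
Triads in Ab major: Ab (I), Bbm (ii), Cm (iii), Db (IV), Eb (V), Fm (vi), Gdim (vii°).
Shared triads with their functions: Bbm (i in Bb minor, ii in Ab major); Db (III in Bb minor, IV in Ab major); Fm (v in Bb minor, vi in Ab major); Ab (VII in Bb minor, I in Ab major).

Bbm, Db, Fm, Ab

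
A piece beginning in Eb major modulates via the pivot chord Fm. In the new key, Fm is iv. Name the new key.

C minor

The numeral iv denotes a minor triad on scale degree 4. With F on degree 4, the tonic of the new key is C.
Degree 4 carries a minor triad in minor keys, so the destination is C minor.
Check: the diatonic triads of C minor (natural minor) are Cm (i), Ddim (ii°), Eb (III), Fm (iv), Gm (v), Ab (VI), Bb (VII) — Fm is indeed iv.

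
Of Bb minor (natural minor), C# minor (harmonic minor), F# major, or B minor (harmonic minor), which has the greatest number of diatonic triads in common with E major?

Triads of E major: E major (I), F# minor (ii), G# minor (iii), A major (IV), B major (V), C# minor (vi), D# diminished (vii°).
Bb minor (natural minor) shares 0: none.
C# minor (harmonic minor) shares 4: F#m, A, C#m, D#dim.
F# major shares 2: G#m, B.
B minor (harmonic minor) shares 0: none.
The most common triads (4) are shared with C# minor.

C# minor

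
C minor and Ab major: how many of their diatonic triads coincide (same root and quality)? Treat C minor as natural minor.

Diatonic triads of C minor (natural minor): Cm (i), Ddim (ii°), Eb (III), Fm (iv), Gm (v), Ab (VI), Bb (VII).
Diatonic triads of Ab major: Ab (I), Bbm (ii), Cm (iii), Db (IV), Eb (V), Fm (vi), Gdim (vii°).
Matching root and quality in both lists: Cm, Eb, Fm, Ab.
That gives 4 common triads.

4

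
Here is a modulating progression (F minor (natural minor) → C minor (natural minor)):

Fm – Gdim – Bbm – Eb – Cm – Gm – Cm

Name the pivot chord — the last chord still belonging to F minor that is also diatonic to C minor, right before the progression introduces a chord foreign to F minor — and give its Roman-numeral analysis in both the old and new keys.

Chords diatonic to F minor: Fm, Gdim, Ab, Bbm, Cm, Db, Eb.
Reading the progression, the first chord not in that set is Gm, so the modulation leaves F minor there.
The chord immediately before Gm is Cm, which is diatonic to both keys: v in F minor and i in C minor.

Cm — v in F minor, i in C minor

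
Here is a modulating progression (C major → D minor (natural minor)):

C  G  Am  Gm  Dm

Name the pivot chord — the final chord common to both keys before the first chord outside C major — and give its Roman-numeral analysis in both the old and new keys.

Chords diatonic to C major: C, Dm, Em, F, G, Am, Bdim.
Reading the progression, the first chord not in that set is Gm, so the modulation leaves C major there.
The chord immediately before Gm is Am, which is diatonic to both keys: vi in C major and v in D minor.

Am — vi in C major, v in D minor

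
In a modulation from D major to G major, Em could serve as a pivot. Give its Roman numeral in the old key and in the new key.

ii in D major; vi in G major

The scale of D major is D E F# G A B C#; E is degree 2, and the triad built there (E-G-B) is minor, so it is ii.
The scale of G major is G A B C D E F#; E is degree 6, and the triad built there (E-G-B) is minor, so it is vi.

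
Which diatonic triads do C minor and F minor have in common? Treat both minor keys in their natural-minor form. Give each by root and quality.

Cm, Eb, Fm, Ab

Triads in C minor (natural minor): C minor (i), D diminished (ii°), Eb major (III), F minor (iv), G minor (v), Ab major (VI), Bb major (VII).
Triads in F minor (natural minor): F minor (i), G diminished (ii°), Ab major (III), Bb minor (iv), C minor (v), Db major (VI), Eb major (VII).
Shared triads with their functions: C minor (i in C minor, v in F minor); Eb major (III in C minor, VII in F minor); F minor (iv in C minor, i in F minor); Ab major (VI in C minor, III in F minor).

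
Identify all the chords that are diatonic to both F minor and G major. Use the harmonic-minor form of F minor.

Triads in F minor (harmonic minor): Fm (i), Gdim (ii°), Abaug (III+), Bbm (iv), C (V), Db (VI), Edim (vii°).
Triads in G major: G (I), Am (ii), Bm (iii), C (IV), D (V), Em (vi), F#dim (vii°).
Shared triads with their functions: C (V in F minor, IV in G major).

C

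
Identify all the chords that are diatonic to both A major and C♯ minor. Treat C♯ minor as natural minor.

A, C♯m, E, F♯m

Triads in A major: A (I), Bm (ii), C♯m (iii), D (IV), E (V), F♯m (vi), G♯dim (vii°).
Triads in C♯ minor (natural minor): C♯m (i), D♯dim (ii°), E (III), F♯m (iv), G♯m (v), A (VI), B (VII).
Shared triads with their functions: A (I in A major, VI in C♯ minor); C♯m (iii in A major, i in C♯ minor); E (V in A major, III in C♯ minor); F♯m (vi in A major, iv in C♯ minor).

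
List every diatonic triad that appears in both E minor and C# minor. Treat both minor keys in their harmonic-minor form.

D#dim

Triads in E minor (harmonic minor): Em (i), F#dim (ii°), Gaug (III+), Am (iv), B (V), C (VI), D#dim (vii°).
Triads in C# minor (harmonic minor): C#m (i), D#dim (ii°), Eaug (III+), F#m (iv), G# (V), A (VI), B#dim (vii°).
Shared triads with their functions: D#dim (vii° in E minor, ii° in C# minor).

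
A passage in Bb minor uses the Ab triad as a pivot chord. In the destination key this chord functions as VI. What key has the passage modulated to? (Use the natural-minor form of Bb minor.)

C minor

The numeral VI denotes a major triad on scale degree 6. With Ab on degree 6, the tonic of the new key is C.
Degree 6 carries a major triad in minor keys, so the destination is C minor.
Check: the diatonic triads of C minor (natural minor) are Cm (i), Ddim (ii°), Eb (III), Fm (iv), Gm (v), Ab (VI), Bb (VII) — Ab is indeed VI.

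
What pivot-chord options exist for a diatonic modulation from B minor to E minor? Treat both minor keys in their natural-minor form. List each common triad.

Bm, D, Em, G

Triads in B minor (natural minor): Bm (i), C#dim (ii°), D (III), Em (iv), F#m (v), G (VI), A (VII).
Triads in E minor (natural minor): Em (i), F#dim (ii°), G (III), Am (iv), Bm (v), C (VI), D (VII).
Shared triads with their functions: Bm (i in B minor, v in E minor); D (III in B minor, VII in E minor); Em (iv in B minor, i in E minor); G (VI in B minor, III in E minor).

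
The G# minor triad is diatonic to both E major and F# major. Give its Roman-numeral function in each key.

The scale of E major is E F# G# A B C# D#; G# is degree 3, and the triad built there (G#-B-D#) is minor, so it is iii.
The scale of F# major is F# G# A# B C# D# E#; G# is degree 2, and the triad built there (G#-B-D#) is minor, so it is ii.

iii in E major; ii in F# major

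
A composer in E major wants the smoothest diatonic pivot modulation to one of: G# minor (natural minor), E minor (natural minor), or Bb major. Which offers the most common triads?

Triads of E major: E major (I), F# minor (ii), G# minor (iii), A major (IV), B major (V), C# minor (vi), D# diminished (vii°).
G# minor (natural minor) shares 4: E, G#m, B, C#m.
E minor (natural minor) shares 0: none.
Bb major shares 0: none.
The most common triads (4) are shared with G# minor.

G# minor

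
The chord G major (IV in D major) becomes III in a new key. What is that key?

The numeral III denotes a major triad on scale degree 3. With G on degree 3, the tonic of the new key is E.
Degree 3 carries a major triad in natural-minor keys, so the destination is E minor.
Check: the diatonic triads of E minor (natural minor) are Em (i), F#dim (ii°), G (III), Am (iv), Bm (v), C (VI), D (VII) — G major is indeed III.

E minor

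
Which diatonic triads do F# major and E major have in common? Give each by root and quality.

G#m, B

Triads in F# major: F# (I), G#m (ii), A#m (iii), B (IV), C# (V), D#m (vi), E#dim (vii°).
Triads in E major: E (I), F#m (ii), G#m (iii), A (IV), B (V), C#m (vi), D#dim (vii°).
Shared triads with their functions: G#m (ii in F# major, iii in E major); B (IV in F# major, V in E major).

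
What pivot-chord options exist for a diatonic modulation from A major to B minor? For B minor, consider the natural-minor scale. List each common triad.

A, Bm, D, F♯m

Triads in A major: A (I), Bm (ii), C♯m (iii), D (IV), E (V), F♯m (vi), G♯dim (vii°).
Triads in B minor (natural minor): Bm (i), C♯dim (ii°), D (III), Em (iv), F♯m (v), G (VI), A (VII).
Shared triads with their functions: A (I in A major, VII in B minor); Bm (ii in A major, i in B minor); D (IV in A major, III in B minor); F♯m (vi in A major, v in B minor).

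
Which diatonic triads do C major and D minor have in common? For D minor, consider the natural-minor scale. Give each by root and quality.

C, Dm, F, Am

Triads in C major: C (I), Dm (ii), Em (iii), F (IV), G (V), Am (vi), Bdim (vii°).
Triads in D minor (natural minor): Dm (i), Edim (ii°), F (III), Gm (iv), Am (v), Bb (VI), C (VII).
Shared triads with their functions: C (I in C major, VII in D minor); Dm (ii in C major, i in D minor); F (IV in C major, III in D minor); Am (vi in C major, v in D minor).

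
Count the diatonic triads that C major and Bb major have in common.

Diatonic triads of C major: C (I), Dm (ii), Em (iii), F (IV), G (V), Am (vi), Bdim (vii°).
Diatonic triads of Bb major: Bb (I), Cm (ii), Dm (iii), Eb (IV), F (V), Gm (vi), Adim (vii°).
Matching root and quality in both lists: Dm, F.
That gives 2 common triads.

2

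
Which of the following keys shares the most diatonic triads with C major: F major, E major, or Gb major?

Triads of C major: C (I), Dm (ii), Em (iii), F (IV), G (V), Am (vi), Bdim (vii°).
F major shares 4: C, Dm, F, Am.
E major shares 0: none.
Gb major shares 0: none.
The most common triads (4) are shared with F major.

F major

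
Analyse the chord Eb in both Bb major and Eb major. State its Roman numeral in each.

The scale of Bb major is Bb C D Eb F G A; Eb is degree 4, and the triad built there (Eb-G-Bb) is major, so it is IV.
The scale of Eb major is Eb F G Ab Bb C D; Eb is degree 1, and the triad built there (Eb-G-Bb) is major, so it is I.

IV in Bb major; I in Eb major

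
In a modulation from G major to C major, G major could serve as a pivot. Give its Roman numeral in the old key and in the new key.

I in G major; V in C major

The scale of G major is G A B C D E F#; G is degree 1, and the triad built there (G-B-D) is major, so it is I.
The scale of C major is C D E F G A B; G is degree 5, and the triad built there (G-B-D) is major, so it is V.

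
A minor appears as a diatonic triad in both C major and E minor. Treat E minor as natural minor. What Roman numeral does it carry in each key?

vi in C major; iv in E minor

The scale of C major is C D E F G A B; A is degree 6, and the triad built there (A-C-E) is minor, so it is vi.
The scale of E minor (natural minor) is E F# G A B C D; A is degree 4, and the triad built there (A-C-E) is minor, so it is iv.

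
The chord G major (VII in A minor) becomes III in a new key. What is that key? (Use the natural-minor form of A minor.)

The numeral III denotes a major triad on scale degree 3. With G on degree 3, the tonic of the new key is E.
Degree 3 carries a major triad in natural-minor keys, so the destination is E minor.
Check: the diatonic triads of E minor (natural minor) are Em (i), F#dim (ii°), G (III), Am (iv), Bm (v), C (VI), D (VII) — G major is indeed III.

E minor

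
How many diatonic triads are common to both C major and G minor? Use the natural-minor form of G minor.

Diatonic triads of C major: C major (I), D minor (ii), E minor (iii), F major (IV), G major (V), A minor (vi), B diminished (vii°).
Diatonic triads of G minor (natural minor): G minor (i), A diminished (ii°), Bb major (III), C minor (iv), D minor (v), Eb major (VI), F major (VII).
Matching root and quality in both lists: D minor, F major.
That gives 2 common triads.

2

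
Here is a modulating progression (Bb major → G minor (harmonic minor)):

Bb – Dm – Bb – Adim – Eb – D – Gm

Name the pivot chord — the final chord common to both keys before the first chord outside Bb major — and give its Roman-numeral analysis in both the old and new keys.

Chords diatonic to Bb major: Bb, Cm, Dm, Eb, F, Gm, Adim.
Reading the progression, the first chord not in that set is D, so the modulation leaves Bb major there.
The chord immediately before D is Eb, which is diatonic to both keys: IV in Bb major and VI in G minor.

Eb — IV in Bb major, VI in G minor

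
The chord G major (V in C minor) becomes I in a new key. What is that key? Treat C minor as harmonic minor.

The numeral I denotes a major triad on scale degree 1. With G on degree 1, the tonic of the new key is G.
Degree 1 carries a major triad in major keys, so the destination is G major.
Check: the diatonic triads of G major are G (I), Am (ii), Bm (iii), C (IV), D (V), Em (vi), F#dim (vii°) — G major is indeed I.

G major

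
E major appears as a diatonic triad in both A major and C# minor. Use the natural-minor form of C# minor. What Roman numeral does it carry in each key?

V in A major; III in C# minor

The scale of A major is A B C# D E F# G#; E is degree 5, and the triad built there (E-G#-B) is major, so it is V.
The scale of C# minor (natural minor) is C# D# E F# G# A B; E is degree 3, and the triad built there (E-G#-B) is major, so it is III.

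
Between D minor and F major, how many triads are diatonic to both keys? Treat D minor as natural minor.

Diatonic triads of D minor (natural minor): Dm (i), Edim (ii°), F (III), Gm (iv), Am (v), Bb (VI), C (VII).
Diatonic triads of F major: F (I), Gm (ii), Am (iii), Bb (IV), C (V), Dm (vi), Edim (vii°).
Matching root and quality in both lists: Dm, Edim, F, Gm, Am, Bb, C.
That gives 7 common triads.

7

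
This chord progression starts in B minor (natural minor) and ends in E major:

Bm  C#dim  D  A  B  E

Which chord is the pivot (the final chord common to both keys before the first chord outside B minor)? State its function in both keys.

A — VII in B minor, IV in E major

Chords diatonic to B minor: Bm, C#dim, D, Em, F#m, G, A.
Reading the progression, the first chord not in that set is B, so the modulation leaves B minor there.
The chord immediately before B is A, which is diatonic to both keys: VII in B minor and IV in E major.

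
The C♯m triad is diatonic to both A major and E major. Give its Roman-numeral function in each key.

The scale of A major is A B C♯ D E F♯ G♯; C♯ is degree 3, and the triad built there (C♯-E-G♯) is minor, so it is iii.
The scale of E major is E F♯ G♯ A B C♯ D♯; C♯ is degree 6, and the triad built there (C♯-E-G♯) is minor, so it is vi.

iii in A major; vi in E major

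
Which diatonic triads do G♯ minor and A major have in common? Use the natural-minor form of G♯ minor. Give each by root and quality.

Triads in G♯ minor (natural minor): G♯ minor (i), A♯ diminished (ii°), B major (III), C♯ minor (iv), D♯ minor (v), E major (VI), F♯ major (VII).
Triads in A major: A major (I), B minor (ii), C♯ minor (iii), D major (IV), E major (V), F♯ minor (vi), G♯ diminished (vii°).
Shared triads with their functions: C♯ minor (iv in G♯ minor, iii in A major); E major (VI in G♯ minor, V in A major).

C♯m, E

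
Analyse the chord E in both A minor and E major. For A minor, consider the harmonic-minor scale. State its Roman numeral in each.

The scale of A minor (harmonic minor) is A B C D E F G♯; E is degree 5, and the triad built there (E-G♯-B) is major, so it is V.
The scale of E major is E F♯ G♯ A B C♯ D♯; E is degree 1, and the triad built there (E-G♯-B) is major, so it is I.

V in A minor; I in E major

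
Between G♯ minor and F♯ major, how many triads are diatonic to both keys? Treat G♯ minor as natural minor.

4

Diatonic triads of G♯ minor (natural minor): G♯m (i), A♯dim (ii°), B (III), C♯m (iv), D♯m (v), E (VI), F♯ (VII).
Diatonic triads of F♯ major: F♯ (I), G♯m (ii), A♯m (iii), B (IV), C♯ (V), D♯m (vi), E♯dim (vii°).
Matching root and quality in both lists: G♯m, B, D♯m, F♯.
That gives 4 common triads.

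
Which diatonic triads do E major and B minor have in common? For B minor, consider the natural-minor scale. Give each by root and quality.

Triads in E major: E major (I), F# minor (ii), G# minor (iii), A major (IV), B major (V), C# minor (vi), D# diminished (vii°).
Triads in B minor (natural minor): B minor (i), C# diminished (ii°), D major (III), E minor (iv), F# minor (v), G major (VI), A major (VII).
Shared triads with their functions: F# minor (ii in E major, v in B minor); A major (IV in E major, VII in B minor).

F#m, A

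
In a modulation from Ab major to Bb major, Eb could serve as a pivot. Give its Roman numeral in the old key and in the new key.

V in Ab major; IV in Bb major

The scale of Ab major is Ab Bb C Db Eb F G; Eb is degree 5, and the triad built there (Eb-G-Bb) is major, so it is V.
The scale of Bb major is Bb C D Eb F G A; Eb is degree 4, and the triad built there (Eb-G-Bb) is major, so it is IV.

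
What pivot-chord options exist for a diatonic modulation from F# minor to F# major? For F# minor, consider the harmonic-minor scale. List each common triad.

Triads in F# minor (harmonic minor): F#m (i), G#dim (ii°), Aaug (III+), Bm (iv), C# (V), D (VI), E#dim (vii°).
Triads in F# major: F# (I), G#m (ii), A#m (iii), B (IV), C# (V), D#m (vi), E#dim (vii°).
Shared triads with their functions: C# (V in F# minor, V in F# major); E#dim (vii° in F# minor, vii° in F# major).

C#, E#dim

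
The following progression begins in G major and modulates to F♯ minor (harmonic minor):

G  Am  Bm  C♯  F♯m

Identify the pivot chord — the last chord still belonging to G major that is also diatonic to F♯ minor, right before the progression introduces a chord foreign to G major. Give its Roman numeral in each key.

Chords diatonic to G major: G, Am, Bm, C, D, Em, F♯dim.
Reading the progression, the first chord not in that set is C♯, so the modulation leaves G major there.
The chord immediately before C♯ is Bm, which is diatonic to both keys: iii in G major and iv in F♯ minor.

Bm — iii in G major, iv in F♯ minor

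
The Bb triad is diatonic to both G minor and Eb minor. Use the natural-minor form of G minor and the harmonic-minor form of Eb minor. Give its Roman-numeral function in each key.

III in G minor; V in Eb minor

The scale of G minor (natural minor) is G A Bb C D Eb F; Bb is degree 3, and the triad built there (Bb-D-F) is major, so it is III.
The scale of Eb minor (harmonic minor) is Eb F Gb Ab Bb Cb D; Bb is degree 5, and the triad built there (Bb-D-F) is major, so it is V.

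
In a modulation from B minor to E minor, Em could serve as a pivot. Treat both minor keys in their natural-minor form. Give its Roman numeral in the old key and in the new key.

iv in B minor; i in E minor

The scale of B minor (natural minor) is B C# D E F# G A; E is degree 4, and the triad built there (E-G-B) is minor, so it is iv.
The scale of E minor (natural minor) is E F# G A B C D; E is degree 1, and the triad built there (E-G-B) is minor, so it is i.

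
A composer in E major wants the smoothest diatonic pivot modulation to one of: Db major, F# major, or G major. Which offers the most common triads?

Triads of E major: E (I), F#m (ii), G#m (iii), A (IV), B (V), C#m (vi), D#dim (vii°).
Db major shares 0: none.
F# major shares 2: G#m, B.
G major shares 0: none.
The most common triads (2) are shared with F# major.

F# major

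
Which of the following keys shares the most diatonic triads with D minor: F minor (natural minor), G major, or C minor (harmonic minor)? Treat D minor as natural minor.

G major

Triads of D minor (natural minor): Dm (i), Edim (ii°), F (III), Gm (iv), Am (v), Bb (VI), C (VII).
F minor (natural minor) shares 0: none.
G major shares 2: Am, C.
C minor (harmonic minor) shares 0: none.
The most common triads (2) are shared with G major.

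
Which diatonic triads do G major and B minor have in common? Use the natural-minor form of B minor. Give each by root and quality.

G, Bm, D, Em

Triads in G major: G (I), Am (ii), Bm (iii), C (IV), D (V), Em (vi), F#dim (vii°).
Triads in B minor (natural minor): Bm (i), C#dim (ii°), D (III), Em (iv), F#m (v), G (VI), A (VII).
Shared triads with their functions: G (I in G major, VI in B minor); Bm (iii in G major, i in B minor); D (V in G major, III in B minor); Em (vi in G major, iv in B minor).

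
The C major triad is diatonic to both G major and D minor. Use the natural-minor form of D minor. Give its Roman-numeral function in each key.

IV in G major; VII in D minor

The scale of G major is G A B C D E F#; C is degree 4, and the triad built there (C-E-G) is major, so it is IV.
The scale of D minor (natural minor) is D E F G A Bb C; C is degree 7, and the triad built there (C-E-G) is major, so it is VII.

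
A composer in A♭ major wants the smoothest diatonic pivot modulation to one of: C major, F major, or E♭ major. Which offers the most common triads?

Triads of A♭ major: A♭ (I), B♭m (ii), Cm (iii), D♭ (IV), E♭ (V), Fm (vi), Gdim (vii°).
C major shares 0: none.
F major shares 0: none.
E♭ major shares 4: A♭, Cm, E♭, Fm.
The most common triads (4) are shared with E♭ major.

E♭ major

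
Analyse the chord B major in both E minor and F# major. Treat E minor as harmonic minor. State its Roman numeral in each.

The scale of E minor (harmonic minor) is E F# G A B C D#; B is degree 5, and the triad built there (B-D#-F#) is major, so it is V.
The scale of F# major is F# G# A# B C# D# E#; B is degree 4, and the triad built there (B-D#-F#) is major, so it is IV.

V in E minor; IV in F# major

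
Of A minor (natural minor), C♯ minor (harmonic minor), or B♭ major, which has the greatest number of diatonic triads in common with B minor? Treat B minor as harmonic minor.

Triads of B minor (harmonic minor): B minor (i), C♯ diminished (ii°), D augmented (III+), E minor (iv), F♯ major (V), G major (VI), A♯ diminished (vii°).
A minor (natural minor) shares 2: Em, G.
C♯ minor (harmonic minor) shares 0: none.
B♭ major shares 0: none.
The most common triads (2) are shared with A minor.

A minor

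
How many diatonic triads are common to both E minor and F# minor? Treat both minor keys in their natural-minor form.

2

Diatonic triads of E minor (natural minor): E minor (i), F# diminished (ii°), G major (III), A minor (iv), B minor (v), C major (VI), D major (VII).
Diatonic triads of F# minor (natural minor): F# minor (i), G# diminished (ii°), A major (III), B minor (iv), C# minor (v), D major (VI), E major (VII).
Matching root and quality in both lists: B minor, D major.
That gives 2 common triads.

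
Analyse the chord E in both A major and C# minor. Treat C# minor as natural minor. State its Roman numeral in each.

The scale of A major is A B C# D E F# G#; E is degree 5, and the triad built there (E-G#-B) is major, so it is V.
The scale of C# minor (natural minor) is C# D# E F# G# A B; E is degree 3, and the triad built there (E-G#-B) is major, so it is III.

V in A major; III in C# minor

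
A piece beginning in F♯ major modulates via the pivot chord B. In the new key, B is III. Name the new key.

The numeral III denotes a major triad on scale degree 3. With B on degree 3, the tonic of the new key is G♯.
Degree 3 carries a major triad in natural-minor keys, so the destination is G♯ minor.
Check: the diatonic triads of G♯ minor (natural minor) are G♯m (i), A♯dim (ii°), B (III), C♯m (iv), D♯m (v), E (VI), F♯ (VII) — B is indeed III.

G♯ minor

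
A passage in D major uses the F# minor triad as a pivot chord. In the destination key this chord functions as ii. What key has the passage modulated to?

The numeral ii denotes a minor triad on scale degree 2. With F# on degree 2, the tonic of the new key is E.
Degree 2 carries a minor triad in major keys, so the destination is E major.
Check: the diatonic triads of E major are E (I), F#m (ii), G#m (iii), A (IV), B (V), C#m (vi), D#dim (vii°) — F# minor is indeed ii.

E major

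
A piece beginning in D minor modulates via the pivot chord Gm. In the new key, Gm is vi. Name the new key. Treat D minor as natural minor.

Bb major

The numeral vi denotes a minor triad on scale degree 6. With G on degree 6, the tonic of the new key is Bb.
Degree 6 carries a minor triad in major keys, so the destination is Bb major.
Check: the diatonic triads of Bb major are Bb (I), Cm (ii), Dm (iii), Eb (IV), F (V), Gm (vi), Adim (vii°) — Gm is indeed vi.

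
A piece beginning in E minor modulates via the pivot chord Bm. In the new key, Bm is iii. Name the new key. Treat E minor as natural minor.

G major

The numeral iii denotes a minor triad on scale degree 3. With B on degree 3, the tonic of the new key is G.
Degree 3 carries a minor triad in major keys, so the destination is G major.
Check: the diatonic triads of G major are G (I), Am (ii), Bm (iii), C (IV), D (V), Em (vi), F#dim (vii°) — Bm is indeed iii.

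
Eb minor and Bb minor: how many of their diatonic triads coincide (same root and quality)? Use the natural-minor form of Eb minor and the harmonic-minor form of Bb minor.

Diatonic triads of Eb minor (natural minor): Eb minor (i), F diminished (ii°), Gb major (III), Ab minor (iv), Bb minor (v), Cb major (VI), Db major (VII).
Diatonic triads of Bb minor (harmonic minor): Bb minor (i), C diminished (ii°), Db augmented (III+), Eb minor (iv), F major (V), Gb major (VI), A diminished (vii°).
Matching root and quality in both lists: Eb minor, Gb major, Bb minor.
That gives 3 common triads.

3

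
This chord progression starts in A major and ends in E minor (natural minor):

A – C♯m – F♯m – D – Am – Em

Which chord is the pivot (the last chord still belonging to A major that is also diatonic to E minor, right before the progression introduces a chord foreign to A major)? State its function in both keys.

D — IV in A major, VII in E minor

Chords diatonic to A major: A, Bm, C♯m, D, E, F♯m, G♯dim.
Reading the progression, the first chord not in that set is Am, so the modulation leaves A major there.
The chord immediately before Am is D, which is diatonic to both keys: IV in A major and VII in E minor.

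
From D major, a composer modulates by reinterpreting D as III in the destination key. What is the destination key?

The numeral III denotes a major triad on scale degree 3. With D on degree 3, the tonic of the new key is B.
Degree 3 carries a major triad in natural-minor keys, so the destination is B minor.
Check: the diatonic triads of B minor (natural minor) are Bm (i), C#dim (ii°), D (III), Em (iv), F#m (v), G (VI), A (VII) — D is indeed III.

B minor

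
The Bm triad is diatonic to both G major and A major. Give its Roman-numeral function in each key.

The scale of G major is G A B C D E F♯; B is degree 3, and the triad built there (B-D-F♯) is minor, so it is iii.
The scale of A major is A B C♯ D E F♯ G♯; B is degree 2, and the triad built there (B-D-F♯) is minor, so it is ii.

iii in G major; ii in A major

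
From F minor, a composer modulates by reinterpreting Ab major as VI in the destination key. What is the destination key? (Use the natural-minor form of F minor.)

C minor

The numeral VI denotes a major triad on scale degree 6. With Ab on degree 6, the tonic of the new key is C.
Degree 6 carries a major triad in minor keys, so the destination is C minor.
Check: the diatonic triads of C minor (natural minor) are Cm (i), Ddim (ii°), Eb (III), Fm (iv), Gm (v), Ab (VI), Bb (VII) — Ab major is indeed VI.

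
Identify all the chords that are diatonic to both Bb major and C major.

Triads in Bb major: Bb (I), Cm (ii), Dm (iii), Eb (IV), F (V), Gm (vi), Adim (vii°).
Triads in C major: C (I), Dm (ii), Em (iii), F (IV), G (V), Am (vi), Bdim (vii°).
Shared triads with their functions: Dm (iii in Bb major, ii in C major); F (V in Bb major, IV in C major).

Dm, F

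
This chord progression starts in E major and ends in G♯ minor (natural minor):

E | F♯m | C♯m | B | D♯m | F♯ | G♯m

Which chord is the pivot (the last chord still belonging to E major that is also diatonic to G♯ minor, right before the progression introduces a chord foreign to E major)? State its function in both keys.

B — V in E major, III in G♯ minor

Chords diatonic to E major: E, F♯m, G♯m, A, B, C♯m, D♯dim.
Reading the progression, the first chord not in that set is D♯m, so the modulation leaves E major there.
The chord immediately before D♯m is B, which is diatonic to both keys: V in E major and III in G♯ minor.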